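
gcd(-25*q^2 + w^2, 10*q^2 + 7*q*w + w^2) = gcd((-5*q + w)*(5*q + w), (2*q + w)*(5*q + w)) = 5*q + w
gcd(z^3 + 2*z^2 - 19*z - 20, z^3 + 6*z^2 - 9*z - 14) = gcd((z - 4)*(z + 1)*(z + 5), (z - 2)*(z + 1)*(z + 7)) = z + 1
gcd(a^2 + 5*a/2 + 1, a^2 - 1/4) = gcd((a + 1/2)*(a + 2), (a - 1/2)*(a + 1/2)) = a + 1/2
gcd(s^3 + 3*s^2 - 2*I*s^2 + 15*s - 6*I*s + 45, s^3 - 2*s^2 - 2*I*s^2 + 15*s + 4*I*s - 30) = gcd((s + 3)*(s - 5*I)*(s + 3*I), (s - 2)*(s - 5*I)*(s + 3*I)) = s^2 - 2*I*s + 15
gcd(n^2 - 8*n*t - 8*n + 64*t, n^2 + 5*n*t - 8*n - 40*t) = n - 8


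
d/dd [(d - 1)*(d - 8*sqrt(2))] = 2*d - 8*sqrt(2) - 1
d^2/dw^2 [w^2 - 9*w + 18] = 2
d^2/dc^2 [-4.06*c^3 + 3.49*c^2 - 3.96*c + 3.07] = 6.98 - 24.36*c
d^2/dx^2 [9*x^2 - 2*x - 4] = 18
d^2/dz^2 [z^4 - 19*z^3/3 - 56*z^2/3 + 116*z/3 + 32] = 12*z^2 - 38*z - 112/3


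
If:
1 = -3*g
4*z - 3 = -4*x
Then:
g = -1/3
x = 3/4 - z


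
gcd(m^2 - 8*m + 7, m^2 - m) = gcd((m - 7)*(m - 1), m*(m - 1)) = m - 1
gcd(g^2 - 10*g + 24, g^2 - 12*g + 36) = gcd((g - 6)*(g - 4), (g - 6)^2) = g - 6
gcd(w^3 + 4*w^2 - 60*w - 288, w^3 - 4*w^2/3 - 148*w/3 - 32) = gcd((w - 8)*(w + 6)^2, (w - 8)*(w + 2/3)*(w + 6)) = w^2 - 2*w - 48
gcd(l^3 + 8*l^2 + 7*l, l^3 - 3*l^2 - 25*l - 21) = l + 1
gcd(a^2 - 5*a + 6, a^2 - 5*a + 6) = a^2 - 5*a + 6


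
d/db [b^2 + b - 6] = 2*b + 1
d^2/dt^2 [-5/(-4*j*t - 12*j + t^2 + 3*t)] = 10*(4*j*t + 12*j - t^2 - 3*t + (-4*j + 2*t + 3)^2)/(4*j*t + 12*j - t^2 - 3*t)^3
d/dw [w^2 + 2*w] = 2*w + 2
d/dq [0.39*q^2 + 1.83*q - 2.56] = 0.78*q + 1.83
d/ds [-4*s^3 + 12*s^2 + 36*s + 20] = -12*s^2 + 24*s + 36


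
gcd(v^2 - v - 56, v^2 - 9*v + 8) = v - 8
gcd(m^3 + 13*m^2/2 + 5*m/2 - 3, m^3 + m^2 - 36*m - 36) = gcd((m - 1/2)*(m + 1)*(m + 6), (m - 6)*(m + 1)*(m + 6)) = m^2 + 7*m + 6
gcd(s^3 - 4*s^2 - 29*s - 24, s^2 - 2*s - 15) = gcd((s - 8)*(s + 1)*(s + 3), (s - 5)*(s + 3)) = s + 3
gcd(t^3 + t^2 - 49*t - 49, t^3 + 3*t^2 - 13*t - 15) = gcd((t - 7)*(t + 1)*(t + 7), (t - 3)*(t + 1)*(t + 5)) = t + 1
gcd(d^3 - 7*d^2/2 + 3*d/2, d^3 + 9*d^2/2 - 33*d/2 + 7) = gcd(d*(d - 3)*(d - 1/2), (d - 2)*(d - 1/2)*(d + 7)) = d - 1/2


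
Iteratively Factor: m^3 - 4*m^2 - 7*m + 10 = (m + 2)*(m^2 - 6*m + 5) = (m - 1)*(m + 2)*(m - 5)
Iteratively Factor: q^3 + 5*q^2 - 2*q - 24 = (q - 2)*(q^2 + 7*q + 12) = (q - 2)*(q + 4)*(q + 3)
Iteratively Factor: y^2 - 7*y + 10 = (y - 2)*(y - 5)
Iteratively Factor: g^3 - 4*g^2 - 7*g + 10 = (g - 1)*(g^2 - 3*g - 10) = (g - 1)*(g + 2)*(g - 5)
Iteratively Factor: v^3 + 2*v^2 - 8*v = (v - 2)*(v^2 + 4*v) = (v - 2)*(v + 4)*(v)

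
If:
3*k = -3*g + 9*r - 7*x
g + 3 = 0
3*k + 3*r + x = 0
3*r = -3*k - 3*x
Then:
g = -3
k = 3/4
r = -3/4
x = 0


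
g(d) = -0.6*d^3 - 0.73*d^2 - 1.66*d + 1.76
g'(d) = -1.8*d^2 - 1.46*d - 1.66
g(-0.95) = 3.19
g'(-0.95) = -1.90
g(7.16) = -267.79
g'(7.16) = -104.39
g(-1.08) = 3.46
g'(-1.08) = -2.18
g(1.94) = -8.59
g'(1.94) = -11.27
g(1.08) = -1.64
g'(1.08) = -5.34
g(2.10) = -10.50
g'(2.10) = -12.66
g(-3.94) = 33.67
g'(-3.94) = -23.85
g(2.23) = -12.23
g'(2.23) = -13.87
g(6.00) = -164.08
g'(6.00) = -75.22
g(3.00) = -25.99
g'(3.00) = -22.24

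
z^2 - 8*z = z*(z - 8)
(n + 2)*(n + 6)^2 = n^3 + 14*n^2 + 60*n + 72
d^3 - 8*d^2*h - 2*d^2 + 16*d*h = d*(d - 2)*(d - 8*h)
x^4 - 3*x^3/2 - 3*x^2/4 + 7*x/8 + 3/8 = (x - 3/2)*(x - 1)*(x + 1/2)^2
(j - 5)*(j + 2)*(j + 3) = j^3 - 19*j - 30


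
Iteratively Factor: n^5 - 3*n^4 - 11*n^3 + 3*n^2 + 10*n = (n + 1)*(n^4 - 4*n^3 - 7*n^2 + 10*n) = (n - 1)*(n + 1)*(n^3 - 3*n^2 - 10*n) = (n - 1)*(n + 1)*(n + 2)*(n^2 - 5*n) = n*(n - 1)*(n + 1)*(n + 2)*(n - 5)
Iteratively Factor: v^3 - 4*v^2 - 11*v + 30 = (v + 3)*(v^2 - 7*v + 10) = (v - 2)*(v + 3)*(v - 5)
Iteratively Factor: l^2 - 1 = (l + 1)*(l - 1)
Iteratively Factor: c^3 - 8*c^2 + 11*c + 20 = (c - 5)*(c^2 - 3*c - 4) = (c - 5)*(c - 4)*(c + 1)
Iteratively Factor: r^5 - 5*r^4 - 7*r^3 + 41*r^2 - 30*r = (r - 2)*(r^4 - 3*r^3 - 13*r^2 + 15*r) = (r - 5)*(r - 2)*(r^3 + 2*r^2 - 3*r) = r*(r - 5)*(r - 2)*(r^2 + 2*r - 3) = r*(r - 5)*(r - 2)*(r - 1)*(r + 3)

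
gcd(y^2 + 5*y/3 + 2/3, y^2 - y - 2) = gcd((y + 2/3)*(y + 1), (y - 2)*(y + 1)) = y + 1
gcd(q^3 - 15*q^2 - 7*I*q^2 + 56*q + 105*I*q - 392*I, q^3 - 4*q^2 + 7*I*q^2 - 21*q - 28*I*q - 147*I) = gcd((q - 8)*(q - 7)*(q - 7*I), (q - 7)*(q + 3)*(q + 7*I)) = q - 7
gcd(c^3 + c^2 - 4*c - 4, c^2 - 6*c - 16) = c + 2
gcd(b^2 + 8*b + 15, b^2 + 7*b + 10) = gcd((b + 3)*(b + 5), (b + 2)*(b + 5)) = b + 5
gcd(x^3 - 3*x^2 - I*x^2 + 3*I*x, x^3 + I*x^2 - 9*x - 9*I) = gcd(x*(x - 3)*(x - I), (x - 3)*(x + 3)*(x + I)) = x - 3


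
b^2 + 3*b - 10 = (b - 2)*(b + 5)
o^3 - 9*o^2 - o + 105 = (o - 7)*(o - 5)*(o + 3)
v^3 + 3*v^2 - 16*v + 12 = (v - 2)*(v - 1)*(v + 6)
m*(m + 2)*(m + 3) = m^3 + 5*m^2 + 6*m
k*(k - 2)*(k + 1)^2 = k^4 - 3*k^2 - 2*k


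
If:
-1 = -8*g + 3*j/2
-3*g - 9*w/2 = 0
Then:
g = -3*w/2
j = -8*w - 2/3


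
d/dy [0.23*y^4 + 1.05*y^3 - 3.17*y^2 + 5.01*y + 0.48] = 0.92*y^3 + 3.15*y^2 - 6.34*y + 5.01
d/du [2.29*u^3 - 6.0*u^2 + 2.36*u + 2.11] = 6.87*u^2 - 12.0*u + 2.36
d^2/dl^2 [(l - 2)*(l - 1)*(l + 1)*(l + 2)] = 12*l^2 - 10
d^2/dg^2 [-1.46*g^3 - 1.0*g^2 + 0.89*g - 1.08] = -8.76*g - 2.0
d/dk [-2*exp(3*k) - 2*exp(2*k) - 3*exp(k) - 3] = (-6*exp(2*k) - 4*exp(k) - 3)*exp(k)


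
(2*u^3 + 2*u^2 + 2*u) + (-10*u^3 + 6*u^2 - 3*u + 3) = -8*u^3 + 8*u^2 - u + 3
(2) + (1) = 3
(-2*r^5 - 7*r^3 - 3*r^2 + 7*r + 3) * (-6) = 12*r^5 + 42*r^3 + 18*r^2 - 42*r - 18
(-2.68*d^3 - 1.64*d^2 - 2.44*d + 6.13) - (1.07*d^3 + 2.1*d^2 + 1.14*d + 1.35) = -3.75*d^3 - 3.74*d^2 - 3.58*d + 4.78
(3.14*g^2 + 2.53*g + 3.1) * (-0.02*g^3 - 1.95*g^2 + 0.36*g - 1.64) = -0.0628*g^5 - 6.1736*g^4 - 3.8651*g^3 - 10.2838*g^2 - 3.0332*g - 5.084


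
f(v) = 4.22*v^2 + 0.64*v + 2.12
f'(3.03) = 26.21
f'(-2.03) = -16.49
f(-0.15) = 2.12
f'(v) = 8.44*v + 0.64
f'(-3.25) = -26.79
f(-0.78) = 4.19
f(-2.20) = 21.14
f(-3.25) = 44.61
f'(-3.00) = -24.68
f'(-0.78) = -5.94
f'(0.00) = 0.64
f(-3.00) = 38.18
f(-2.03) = 18.21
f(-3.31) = 46.24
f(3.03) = 42.80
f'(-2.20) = -17.93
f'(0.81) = 7.48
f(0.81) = 5.41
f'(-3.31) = -27.30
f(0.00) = 2.12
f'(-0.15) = -0.63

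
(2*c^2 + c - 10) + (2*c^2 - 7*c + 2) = 4*c^2 - 6*c - 8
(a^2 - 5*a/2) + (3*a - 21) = a^2 + a/2 - 21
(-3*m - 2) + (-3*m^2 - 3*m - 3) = -3*m^2 - 6*m - 5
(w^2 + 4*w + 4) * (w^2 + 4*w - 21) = w^4 + 8*w^3 - w^2 - 68*w - 84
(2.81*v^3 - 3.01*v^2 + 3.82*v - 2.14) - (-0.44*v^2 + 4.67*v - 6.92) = 2.81*v^3 - 2.57*v^2 - 0.85*v + 4.78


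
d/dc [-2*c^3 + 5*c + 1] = 5 - 6*c^2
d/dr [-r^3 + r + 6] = 1 - 3*r^2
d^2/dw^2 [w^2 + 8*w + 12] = 2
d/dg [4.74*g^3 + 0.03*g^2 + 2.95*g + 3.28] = 14.22*g^2 + 0.06*g + 2.95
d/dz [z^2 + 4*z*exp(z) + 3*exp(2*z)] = 4*z*exp(z) + 2*z + 6*exp(2*z) + 4*exp(z)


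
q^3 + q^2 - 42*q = q*(q - 6)*(q + 7)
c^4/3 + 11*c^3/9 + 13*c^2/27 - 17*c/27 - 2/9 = (c/3 + 1)*(c - 2/3)*(c + 1/3)*(c + 1)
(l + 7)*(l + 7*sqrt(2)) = l^2 + 7*l + 7*sqrt(2)*l + 49*sqrt(2)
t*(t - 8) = t^2 - 8*t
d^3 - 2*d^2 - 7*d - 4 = (d - 4)*(d + 1)^2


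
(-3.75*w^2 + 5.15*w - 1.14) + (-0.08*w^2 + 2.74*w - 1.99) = -3.83*w^2 + 7.89*w - 3.13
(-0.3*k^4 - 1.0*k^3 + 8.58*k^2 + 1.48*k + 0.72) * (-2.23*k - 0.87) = 0.669*k^5 + 2.491*k^4 - 18.2634*k^3 - 10.765*k^2 - 2.8932*k - 0.6264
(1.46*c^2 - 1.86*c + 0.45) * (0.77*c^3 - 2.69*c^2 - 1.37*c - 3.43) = 1.1242*c^5 - 5.3596*c^4 + 3.3497*c^3 - 3.6701*c^2 + 5.7633*c - 1.5435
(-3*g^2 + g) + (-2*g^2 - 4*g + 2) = -5*g^2 - 3*g + 2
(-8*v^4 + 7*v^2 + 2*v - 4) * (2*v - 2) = -16*v^5 + 16*v^4 + 14*v^3 - 10*v^2 - 12*v + 8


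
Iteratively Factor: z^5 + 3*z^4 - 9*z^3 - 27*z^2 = (z + 3)*(z^4 - 9*z^2) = (z - 3)*(z + 3)*(z^3 + 3*z^2) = z*(z - 3)*(z + 3)*(z^2 + 3*z) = z^2*(z - 3)*(z + 3)*(z + 3)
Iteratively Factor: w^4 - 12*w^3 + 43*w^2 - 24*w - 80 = (w - 4)*(w^3 - 8*w^2 + 11*w + 20) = (w - 5)*(w - 4)*(w^2 - 3*w - 4) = (w - 5)*(w - 4)*(w + 1)*(w - 4)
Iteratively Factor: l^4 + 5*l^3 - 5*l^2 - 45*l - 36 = (l + 1)*(l^3 + 4*l^2 - 9*l - 36) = (l + 1)*(l + 3)*(l^2 + l - 12) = (l + 1)*(l + 3)*(l + 4)*(l - 3)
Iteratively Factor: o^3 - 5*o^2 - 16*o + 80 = (o - 4)*(o^2 - o - 20) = (o - 5)*(o - 4)*(o + 4)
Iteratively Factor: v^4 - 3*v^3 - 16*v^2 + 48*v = (v - 3)*(v^3 - 16*v) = v*(v - 3)*(v^2 - 16) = v*(v - 4)*(v - 3)*(v + 4)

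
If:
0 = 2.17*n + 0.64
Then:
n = -0.29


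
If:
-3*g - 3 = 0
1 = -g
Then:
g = -1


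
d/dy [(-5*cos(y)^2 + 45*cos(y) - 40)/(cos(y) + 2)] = 5*(cos(y)^2 + 4*cos(y) - 26)*sin(y)/(cos(y) + 2)^2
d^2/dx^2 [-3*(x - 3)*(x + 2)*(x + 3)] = -18*x - 12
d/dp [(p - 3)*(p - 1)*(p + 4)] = 3*p^2 - 13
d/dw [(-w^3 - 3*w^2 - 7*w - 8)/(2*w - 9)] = (-4*w^3 + 21*w^2 + 54*w + 79)/(4*w^2 - 36*w + 81)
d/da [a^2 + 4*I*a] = 2*a + 4*I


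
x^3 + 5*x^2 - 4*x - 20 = (x - 2)*(x + 2)*(x + 5)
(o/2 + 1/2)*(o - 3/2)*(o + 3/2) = o^3/2 + o^2/2 - 9*o/8 - 9/8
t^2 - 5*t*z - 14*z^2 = (t - 7*z)*(t + 2*z)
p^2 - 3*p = p*(p - 3)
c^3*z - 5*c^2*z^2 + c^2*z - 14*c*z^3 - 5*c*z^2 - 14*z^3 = (c - 7*z)*(c + 2*z)*(c*z + z)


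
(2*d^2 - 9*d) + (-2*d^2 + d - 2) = -8*d - 2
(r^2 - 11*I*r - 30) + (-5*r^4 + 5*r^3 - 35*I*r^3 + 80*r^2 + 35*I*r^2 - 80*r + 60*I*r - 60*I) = -5*r^4 + 5*r^3 - 35*I*r^3 + 81*r^2 + 35*I*r^2 - 80*r + 49*I*r - 30 - 60*I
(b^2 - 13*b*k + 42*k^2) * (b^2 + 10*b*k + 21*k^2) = b^4 - 3*b^3*k - 67*b^2*k^2 + 147*b*k^3 + 882*k^4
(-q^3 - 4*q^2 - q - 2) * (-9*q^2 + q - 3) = 9*q^5 + 35*q^4 + 8*q^3 + 29*q^2 + q + 6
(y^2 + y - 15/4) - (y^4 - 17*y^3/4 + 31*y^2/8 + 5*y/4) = -y^4 + 17*y^3/4 - 23*y^2/8 - y/4 - 15/4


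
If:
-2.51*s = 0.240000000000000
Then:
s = -0.10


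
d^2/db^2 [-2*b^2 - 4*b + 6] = -4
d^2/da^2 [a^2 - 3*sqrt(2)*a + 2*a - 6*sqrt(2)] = 2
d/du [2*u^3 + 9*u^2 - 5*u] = 6*u^2 + 18*u - 5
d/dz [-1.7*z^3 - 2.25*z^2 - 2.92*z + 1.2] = -5.1*z^2 - 4.5*z - 2.92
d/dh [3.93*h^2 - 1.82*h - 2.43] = 7.86*h - 1.82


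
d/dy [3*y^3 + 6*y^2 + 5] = 3*y*(3*y + 4)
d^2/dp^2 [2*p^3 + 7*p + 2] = 12*p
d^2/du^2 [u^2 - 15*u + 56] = 2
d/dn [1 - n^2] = -2*n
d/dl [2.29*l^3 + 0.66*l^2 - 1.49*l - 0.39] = 6.87*l^2 + 1.32*l - 1.49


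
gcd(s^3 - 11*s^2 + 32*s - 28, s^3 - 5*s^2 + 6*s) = s - 2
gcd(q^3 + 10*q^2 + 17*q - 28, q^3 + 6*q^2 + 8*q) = q + 4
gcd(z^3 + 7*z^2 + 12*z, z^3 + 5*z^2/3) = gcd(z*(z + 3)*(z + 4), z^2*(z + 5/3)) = z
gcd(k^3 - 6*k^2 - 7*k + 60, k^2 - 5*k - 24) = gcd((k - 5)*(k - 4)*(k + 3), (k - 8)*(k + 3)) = k + 3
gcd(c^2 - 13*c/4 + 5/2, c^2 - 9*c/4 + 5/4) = c - 5/4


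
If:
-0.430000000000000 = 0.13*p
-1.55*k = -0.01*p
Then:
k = -0.02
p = -3.31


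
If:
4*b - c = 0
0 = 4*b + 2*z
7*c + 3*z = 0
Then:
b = 0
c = 0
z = 0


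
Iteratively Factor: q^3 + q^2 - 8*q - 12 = (q - 3)*(q^2 + 4*q + 4) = (q - 3)*(q + 2)*(q + 2)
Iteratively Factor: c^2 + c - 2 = (c + 2)*(c - 1)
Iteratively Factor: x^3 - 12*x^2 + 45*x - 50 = (x - 5)*(x^2 - 7*x + 10) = (x - 5)*(x - 2)*(x - 5)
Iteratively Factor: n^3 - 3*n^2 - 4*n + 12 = (n - 2)*(n^2 - n - 6) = (n - 2)*(n + 2)*(n - 3)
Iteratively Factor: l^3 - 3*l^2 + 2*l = (l)*(l^2 - 3*l + 2) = l*(l - 1)*(l - 2)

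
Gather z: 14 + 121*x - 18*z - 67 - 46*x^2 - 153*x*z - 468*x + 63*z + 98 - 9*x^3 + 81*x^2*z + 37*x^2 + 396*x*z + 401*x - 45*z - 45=-9*x^3 - 9*x^2 + 54*x + z*(81*x^2 + 243*x)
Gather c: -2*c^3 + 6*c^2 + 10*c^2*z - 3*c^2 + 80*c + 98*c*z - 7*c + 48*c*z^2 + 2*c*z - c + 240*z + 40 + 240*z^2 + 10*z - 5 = -2*c^3 + c^2*(10*z + 3) + c*(48*z^2 + 100*z + 72) + 240*z^2 + 250*z + 35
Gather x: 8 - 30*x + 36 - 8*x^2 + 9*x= -8*x^2 - 21*x + 44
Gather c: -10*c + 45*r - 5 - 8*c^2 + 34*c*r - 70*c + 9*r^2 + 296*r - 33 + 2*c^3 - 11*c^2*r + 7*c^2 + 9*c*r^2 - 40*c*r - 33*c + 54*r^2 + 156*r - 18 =2*c^3 + c^2*(-11*r - 1) + c*(9*r^2 - 6*r - 113) + 63*r^2 + 497*r - 56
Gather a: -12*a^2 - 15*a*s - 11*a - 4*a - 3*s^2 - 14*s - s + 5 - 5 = -12*a^2 + a*(-15*s - 15) - 3*s^2 - 15*s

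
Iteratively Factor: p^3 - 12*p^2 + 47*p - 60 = (p - 4)*(p^2 - 8*p + 15) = (p - 4)*(p - 3)*(p - 5)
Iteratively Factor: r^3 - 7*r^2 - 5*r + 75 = (r + 3)*(r^2 - 10*r + 25) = (r - 5)*(r + 3)*(r - 5)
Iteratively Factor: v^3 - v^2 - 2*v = (v)*(v^2 - v - 2) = v*(v - 2)*(v + 1)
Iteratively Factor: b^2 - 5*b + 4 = (b - 4)*(b - 1)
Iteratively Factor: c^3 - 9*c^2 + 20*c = (c - 5)*(c^2 - 4*c) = c*(c - 5)*(c - 4)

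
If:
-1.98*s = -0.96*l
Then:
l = 2.0625*s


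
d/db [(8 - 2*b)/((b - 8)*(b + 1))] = 2*(b^2 - 8*b + 36)/(b^4 - 14*b^3 + 33*b^2 + 112*b + 64)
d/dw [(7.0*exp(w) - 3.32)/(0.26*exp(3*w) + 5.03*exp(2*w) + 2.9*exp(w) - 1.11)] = (-3.64*exp(3*w) - 32.6204*exp(2*w) + 33.3992*exp(w) + 1.858)*exp(w)/(0.0676*exp(6*w) + 2.6156*exp(5*w) + 26.8089*exp(4*w) + 28.5968*exp(3*w) - 2.7566*exp(2*w) - 6.438*exp(w) + 1.2321)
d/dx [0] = 0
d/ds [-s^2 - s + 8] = -2*s - 1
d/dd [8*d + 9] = 8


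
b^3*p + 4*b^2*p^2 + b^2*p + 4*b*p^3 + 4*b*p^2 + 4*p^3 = (b + 2*p)^2*(b*p + p)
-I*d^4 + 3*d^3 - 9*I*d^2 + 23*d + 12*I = (d - 3*I)*(d + I)*(d + 4*I)*(-I*d + 1)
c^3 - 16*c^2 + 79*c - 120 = (c - 8)*(c - 5)*(c - 3)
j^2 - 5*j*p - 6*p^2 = (j - 6*p)*(j + p)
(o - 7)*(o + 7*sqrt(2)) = o^2 - 7*o + 7*sqrt(2)*o - 49*sqrt(2)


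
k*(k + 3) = k^2 + 3*k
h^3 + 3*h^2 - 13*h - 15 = (h - 3)*(h + 1)*(h + 5)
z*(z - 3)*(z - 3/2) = z^3 - 9*z^2/2 + 9*z/2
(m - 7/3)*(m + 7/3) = m^2 - 49/9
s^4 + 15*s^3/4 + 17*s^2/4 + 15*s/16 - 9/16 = (s - 1/4)*(s + 1)*(s + 3/2)^2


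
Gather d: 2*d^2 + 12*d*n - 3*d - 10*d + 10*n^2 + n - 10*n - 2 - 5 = 2*d^2 + d*(12*n - 13) + 10*n^2 - 9*n - 7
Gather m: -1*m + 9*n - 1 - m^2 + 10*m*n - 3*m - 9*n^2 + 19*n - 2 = -m^2 + m*(10*n - 4) - 9*n^2 + 28*n - 3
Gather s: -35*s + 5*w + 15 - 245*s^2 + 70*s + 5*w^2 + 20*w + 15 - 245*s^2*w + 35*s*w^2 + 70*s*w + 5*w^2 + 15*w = s^2*(-245*w - 245) + s*(35*w^2 + 70*w + 35) + 10*w^2 + 40*w + 30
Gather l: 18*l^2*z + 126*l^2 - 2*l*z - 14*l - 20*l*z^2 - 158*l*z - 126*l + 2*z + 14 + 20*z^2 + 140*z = l^2*(18*z + 126) + l*(-20*z^2 - 160*z - 140) + 20*z^2 + 142*z + 14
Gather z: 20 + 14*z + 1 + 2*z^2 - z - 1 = 2*z^2 + 13*z + 20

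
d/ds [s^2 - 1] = 2*s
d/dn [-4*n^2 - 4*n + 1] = -8*n - 4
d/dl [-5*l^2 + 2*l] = 2 - 10*l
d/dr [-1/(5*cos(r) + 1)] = -5*sin(r)/(5*cos(r) + 1)^2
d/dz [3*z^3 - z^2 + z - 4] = 9*z^2 - 2*z + 1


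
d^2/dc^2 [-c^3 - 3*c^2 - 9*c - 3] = -6*c - 6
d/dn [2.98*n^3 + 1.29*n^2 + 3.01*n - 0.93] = 8.94*n^2 + 2.58*n + 3.01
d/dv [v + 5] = 1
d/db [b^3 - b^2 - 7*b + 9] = 3*b^2 - 2*b - 7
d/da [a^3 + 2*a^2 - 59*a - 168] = 3*a^2 + 4*a - 59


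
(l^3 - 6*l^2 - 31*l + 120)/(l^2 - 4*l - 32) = (l^2 + 2*l - 15)/(l + 4)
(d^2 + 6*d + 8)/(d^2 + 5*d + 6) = (d + 4)/(d + 3)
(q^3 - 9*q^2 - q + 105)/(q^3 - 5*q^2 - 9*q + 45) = (q - 7)/(q - 3)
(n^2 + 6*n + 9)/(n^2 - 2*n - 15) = (n + 3)/(n - 5)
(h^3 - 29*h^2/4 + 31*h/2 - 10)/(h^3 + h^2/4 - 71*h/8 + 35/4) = 2*(h - 4)/(2*h + 7)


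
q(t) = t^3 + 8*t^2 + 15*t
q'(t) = 3*t^2 + 16*t + 15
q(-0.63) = -6.52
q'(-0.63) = 6.11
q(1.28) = 34.40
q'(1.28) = 40.40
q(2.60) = 110.66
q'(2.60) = 76.88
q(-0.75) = -7.17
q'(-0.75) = 4.69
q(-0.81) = -7.43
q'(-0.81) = 4.01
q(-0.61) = -6.40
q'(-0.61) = 6.36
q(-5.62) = -9.13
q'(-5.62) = 19.83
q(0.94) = 22.00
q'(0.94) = 32.69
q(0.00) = 0.00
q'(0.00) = 15.00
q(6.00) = 594.00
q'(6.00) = 219.00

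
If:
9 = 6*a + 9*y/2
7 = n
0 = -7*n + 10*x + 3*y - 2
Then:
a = 3/2 - 3*y/4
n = 7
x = 51/10 - 3*y/10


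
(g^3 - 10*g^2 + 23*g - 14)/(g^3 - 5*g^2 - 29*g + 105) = (g^2 - 3*g + 2)/(g^2 + 2*g - 15)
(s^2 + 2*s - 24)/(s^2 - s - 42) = (s - 4)/(s - 7)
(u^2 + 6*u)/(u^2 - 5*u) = (u + 6)/(u - 5)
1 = 1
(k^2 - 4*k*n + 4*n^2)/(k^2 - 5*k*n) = (k^2 - 4*k*n + 4*n^2)/(k*(k - 5*n))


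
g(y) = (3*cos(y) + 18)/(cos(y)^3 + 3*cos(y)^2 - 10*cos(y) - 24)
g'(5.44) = 0.01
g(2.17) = -0.93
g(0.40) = -0.69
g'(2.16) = -0.40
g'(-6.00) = 0.02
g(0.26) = -0.70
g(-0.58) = -0.69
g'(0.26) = 0.02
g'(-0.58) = -0.02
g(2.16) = -0.92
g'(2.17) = -0.40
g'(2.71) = -0.38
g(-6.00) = -0.70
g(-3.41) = -1.21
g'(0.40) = 0.02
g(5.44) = -0.69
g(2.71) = -1.16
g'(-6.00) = 0.02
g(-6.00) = -0.70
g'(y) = (3*cos(y) + 18)*(3*sin(y)*cos(y)^2 + 6*sin(y)*cos(y) - 10*sin(y))/(cos(y)^3 + 3*cos(y)^2 - 10*cos(y) - 24)^2 - 3*sin(y)/(cos(y)^3 + 3*cos(y)^2 - 10*cos(y) - 24) = 3*(75*cos(y) + 21*cos(2*y) + cos(3*y) - 51)*sin(y)/(2*(cos(y)^3 + 3*cos(y)^2 - 10*cos(y) - 24)^2)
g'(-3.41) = -0.27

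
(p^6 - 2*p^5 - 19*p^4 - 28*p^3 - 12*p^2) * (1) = p^6 - 2*p^5 - 19*p^4 - 28*p^3 - 12*p^2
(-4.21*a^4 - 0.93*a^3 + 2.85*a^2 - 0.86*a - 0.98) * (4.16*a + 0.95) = -17.5136*a^5 - 7.8683*a^4 + 10.9725*a^3 - 0.8701*a^2 - 4.8938*a - 0.931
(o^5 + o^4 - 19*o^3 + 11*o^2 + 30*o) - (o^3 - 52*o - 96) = o^5 + o^4 - 20*o^3 + 11*o^2 + 82*o + 96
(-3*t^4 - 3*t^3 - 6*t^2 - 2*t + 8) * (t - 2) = -3*t^5 + 3*t^4 + 10*t^2 + 12*t - 16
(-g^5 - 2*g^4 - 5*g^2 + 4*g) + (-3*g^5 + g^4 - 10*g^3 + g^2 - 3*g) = -4*g^5 - g^4 - 10*g^3 - 4*g^2 + g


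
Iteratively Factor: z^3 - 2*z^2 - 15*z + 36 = (z - 3)*(z^2 + z - 12) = (z - 3)*(z + 4)*(z - 3)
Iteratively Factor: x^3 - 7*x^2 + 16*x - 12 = (x - 3)*(x^2 - 4*x + 4) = (x - 3)*(x - 2)*(x - 2)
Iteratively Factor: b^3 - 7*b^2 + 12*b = (b - 4)*(b^2 - 3*b) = b*(b - 4)*(b - 3)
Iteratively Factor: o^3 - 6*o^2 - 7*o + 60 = (o - 5)*(o^2 - o - 12) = (o - 5)*(o - 4)*(o + 3)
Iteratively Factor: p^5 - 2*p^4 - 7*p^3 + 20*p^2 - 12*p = (p - 2)*(p^4 - 7*p^2 + 6*p) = (p - 2)^2*(p^3 + 2*p^2 - 3*p) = (p - 2)^2*(p + 3)*(p^2 - p) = (p - 2)^2*(p - 1)*(p + 3)*(p)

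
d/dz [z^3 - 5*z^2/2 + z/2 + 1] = 3*z^2 - 5*z + 1/2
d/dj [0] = 0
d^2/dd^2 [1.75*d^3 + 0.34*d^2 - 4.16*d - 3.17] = 10.5*d + 0.68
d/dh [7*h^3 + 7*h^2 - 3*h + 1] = 21*h^2 + 14*h - 3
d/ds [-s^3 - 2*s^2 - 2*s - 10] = -3*s^2 - 4*s - 2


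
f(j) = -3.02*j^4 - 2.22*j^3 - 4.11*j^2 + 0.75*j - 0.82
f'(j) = -12.08*j^3 - 6.66*j^2 - 8.22*j + 0.75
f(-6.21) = -4123.64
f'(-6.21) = 2687.91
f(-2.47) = -106.70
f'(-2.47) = 162.46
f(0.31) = -1.08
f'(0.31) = -2.80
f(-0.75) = -3.71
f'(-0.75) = 8.26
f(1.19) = -15.54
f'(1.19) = -38.82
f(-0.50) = -2.13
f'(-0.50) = 4.70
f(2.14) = -103.13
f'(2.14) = -165.73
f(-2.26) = -76.67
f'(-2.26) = 124.75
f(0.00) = -0.82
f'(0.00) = 0.75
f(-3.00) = -224.74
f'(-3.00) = 291.63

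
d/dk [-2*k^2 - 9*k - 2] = -4*k - 9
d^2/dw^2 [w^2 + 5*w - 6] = 2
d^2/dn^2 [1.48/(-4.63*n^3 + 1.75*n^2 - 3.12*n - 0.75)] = ((41.1144*n - 5.18)*(4.63*n^3 - 1.75*n^2 + 3.12*n + 0.75) - 1.48*(13.89*n^2 - 3.5*n + 3.12)*(27.78*n^2 - 7.0*n + 6.24))/(4.63*n^3 - 1.75*n^2 + 3.12*n + 0.75)^3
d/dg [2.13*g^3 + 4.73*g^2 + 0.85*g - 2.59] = 6.39*g^2 + 9.46*g + 0.85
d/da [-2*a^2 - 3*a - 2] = -4*a - 3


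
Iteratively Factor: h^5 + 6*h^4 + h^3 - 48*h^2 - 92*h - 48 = (h - 3)*(h^4 + 9*h^3 + 28*h^2 + 36*h + 16) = (h - 3)*(h + 4)*(h^3 + 5*h^2 + 8*h + 4) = (h - 3)*(h + 1)*(h + 4)*(h^2 + 4*h + 4) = (h - 3)*(h + 1)*(h + 2)*(h + 4)*(h + 2)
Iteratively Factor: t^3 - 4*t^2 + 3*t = (t - 1)*(t^2 - 3*t) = t*(t - 1)*(t - 3)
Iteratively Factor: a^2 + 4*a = (a + 4)*(a)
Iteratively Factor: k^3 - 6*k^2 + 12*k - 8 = (k - 2)*(k^2 - 4*k + 4) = (k - 2)^2*(k - 2)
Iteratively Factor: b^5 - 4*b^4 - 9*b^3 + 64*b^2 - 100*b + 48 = (b - 2)*(b^4 - 2*b^3 - 13*b^2 + 38*b - 24) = (b - 3)*(b - 2)*(b^3 + b^2 - 10*b + 8) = (b - 3)*(b - 2)*(b - 1)*(b^2 + 2*b - 8) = (b - 3)*(b - 2)^2*(b - 1)*(b + 4)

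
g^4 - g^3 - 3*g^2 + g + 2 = (g - 2)*(g - 1)*(g + 1)^2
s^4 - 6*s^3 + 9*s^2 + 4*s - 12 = (s - 3)*(s - 2)^2*(s + 1)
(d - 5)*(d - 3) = d^2 - 8*d + 15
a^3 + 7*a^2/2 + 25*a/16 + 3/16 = (a + 1/4)^2*(a + 3)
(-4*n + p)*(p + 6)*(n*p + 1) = -4*n^2*p^2 - 24*n^2*p + n*p^3 + 6*n*p^2 - 4*n*p - 24*n + p^2 + 6*p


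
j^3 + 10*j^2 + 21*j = j*(j + 3)*(j + 7)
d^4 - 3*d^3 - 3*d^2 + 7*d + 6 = (d - 3)*(d - 2)*(d + 1)^2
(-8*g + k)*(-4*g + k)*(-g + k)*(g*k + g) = -32*g^4*k - 32*g^4 + 44*g^3*k^2 + 44*g^3*k - 13*g^2*k^3 - 13*g^2*k^2 + g*k^4 + g*k^3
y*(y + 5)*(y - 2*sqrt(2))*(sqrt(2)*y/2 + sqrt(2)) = sqrt(2)*y^4/2 - 2*y^3 + 7*sqrt(2)*y^3/2 - 14*y^2 + 5*sqrt(2)*y^2 - 20*y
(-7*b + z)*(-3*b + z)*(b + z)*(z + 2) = 21*b^3*z + 42*b^3 + 11*b^2*z^2 + 22*b^2*z - 9*b*z^3 - 18*b*z^2 + z^4 + 2*z^3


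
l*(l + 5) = l^2 + 5*l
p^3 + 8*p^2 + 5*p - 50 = (p - 2)*(p + 5)^2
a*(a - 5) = a^2 - 5*a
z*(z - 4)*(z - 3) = z^3 - 7*z^2 + 12*z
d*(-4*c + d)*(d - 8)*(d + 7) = -4*c*d^3 + 4*c*d^2 + 224*c*d + d^4 - d^3 - 56*d^2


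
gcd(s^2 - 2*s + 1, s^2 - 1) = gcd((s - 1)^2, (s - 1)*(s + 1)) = s - 1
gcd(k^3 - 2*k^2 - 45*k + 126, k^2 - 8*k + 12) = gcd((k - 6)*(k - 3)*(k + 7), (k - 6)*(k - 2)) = k - 6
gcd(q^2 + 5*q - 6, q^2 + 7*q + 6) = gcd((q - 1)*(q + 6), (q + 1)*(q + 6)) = q + 6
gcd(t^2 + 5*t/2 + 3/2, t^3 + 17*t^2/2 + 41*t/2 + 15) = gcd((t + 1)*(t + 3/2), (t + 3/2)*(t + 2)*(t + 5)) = t + 3/2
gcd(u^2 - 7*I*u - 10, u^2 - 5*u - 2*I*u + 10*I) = u - 2*I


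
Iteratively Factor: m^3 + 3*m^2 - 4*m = (m + 4)*(m^2 - m) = m*(m + 4)*(m - 1)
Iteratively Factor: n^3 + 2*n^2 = (n)*(n^2 + 2*n) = n*(n + 2)*(n)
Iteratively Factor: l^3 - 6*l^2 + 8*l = (l - 2)*(l^2 - 4*l) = l*(l - 2)*(l - 4)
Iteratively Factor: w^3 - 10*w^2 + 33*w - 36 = (w - 4)*(w^2 - 6*w + 9) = (w - 4)*(w - 3)*(w - 3)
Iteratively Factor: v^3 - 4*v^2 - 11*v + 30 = (v + 3)*(v^2 - 7*v + 10) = (v - 2)*(v + 3)*(v - 5)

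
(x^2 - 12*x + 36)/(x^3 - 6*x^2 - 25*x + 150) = (x - 6)/(x^2 - 25)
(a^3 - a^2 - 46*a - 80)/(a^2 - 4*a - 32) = (a^2 + 7*a + 10)/(a + 4)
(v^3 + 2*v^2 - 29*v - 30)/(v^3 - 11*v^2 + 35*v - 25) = (v^2 + 7*v + 6)/(v^2 - 6*v + 5)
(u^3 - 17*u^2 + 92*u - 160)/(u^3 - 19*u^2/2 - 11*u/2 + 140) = 2*(u - 4)/(2*u + 7)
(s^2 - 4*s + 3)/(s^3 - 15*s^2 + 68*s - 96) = (s - 1)/(s^2 - 12*s + 32)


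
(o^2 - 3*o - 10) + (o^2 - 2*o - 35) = 2*o^2 - 5*o - 45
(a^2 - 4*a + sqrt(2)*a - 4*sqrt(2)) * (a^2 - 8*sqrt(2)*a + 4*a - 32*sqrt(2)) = a^4 - 7*sqrt(2)*a^3 - 32*a^2 + 112*sqrt(2)*a + 256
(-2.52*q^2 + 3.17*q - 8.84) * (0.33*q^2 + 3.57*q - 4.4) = -0.8316*q^4 - 7.9503*q^3 + 19.4877*q^2 - 45.5068*q + 38.896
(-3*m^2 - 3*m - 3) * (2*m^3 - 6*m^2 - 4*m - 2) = -6*m^5 + 12*m^4 + 24*m^3 + 36*m^2 + 18*m + 6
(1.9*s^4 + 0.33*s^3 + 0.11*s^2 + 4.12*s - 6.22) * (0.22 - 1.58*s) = -3.002*s^5 - 0.1034*s^4 - 0.1012*s^3 - 6.4854*s^2 + 10.734*s - 1.3684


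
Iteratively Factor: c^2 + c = (c)*(c + 1)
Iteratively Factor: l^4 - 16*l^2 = (l)*(l^3 - 16*l) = l^2*(l^2 - 16) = l^2*(l + 4)*(l - 4)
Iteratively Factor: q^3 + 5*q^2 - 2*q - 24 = (q + 3)*(q^2 + 2*q - 8) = (q + 3)*(q + 4)*(q - 2)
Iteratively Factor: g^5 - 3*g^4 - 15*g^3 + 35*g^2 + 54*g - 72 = (g + 3)*(g^4 - 6*g^3 + 3*g^2 + 26*g - 24) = (g - 4)*(g + 3)*(g^3 - 2*g^2 - 5*g + 6) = (g - 4)*(g - 3)*(g + 3)*(g^2 + g - 2) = (g - 4)*(g - 3)*(g - 1)*(g + 3)*(g + 2)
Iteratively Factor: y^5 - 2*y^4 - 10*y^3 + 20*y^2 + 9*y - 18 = (y + 1)*(y^4 - 3*y^3 - 7*y^2 + 27*y - 18) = (y - 2)*(y + 1)*(y^3 - y^2 - 9*y + 9) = (y - 2)*(y + 1)*(y + 3)*(y^2 - 4*y + 3) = (y - 2)*(y - 1)*(y + 1)*(y + 3)*(y - 3)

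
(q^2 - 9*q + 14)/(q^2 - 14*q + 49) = (q - 2)/(q - 7)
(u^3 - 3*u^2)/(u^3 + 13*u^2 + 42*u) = u*(u - 3)/(u^2 + 13*u + 42)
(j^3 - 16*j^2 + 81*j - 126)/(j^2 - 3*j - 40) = (-j^3 + 16*j^2 - 81*j + 126)/(-j^2 + 3*j + 40)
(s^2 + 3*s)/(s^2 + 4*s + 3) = s/(s + 1)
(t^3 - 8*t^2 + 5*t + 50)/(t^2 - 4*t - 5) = (t^2 - 3*t - 10)/(t + 1)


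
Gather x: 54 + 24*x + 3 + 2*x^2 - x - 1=2*x^2 + 23*x + 56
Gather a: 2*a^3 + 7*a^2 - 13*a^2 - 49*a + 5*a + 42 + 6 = 2*a^3 - 6*a^2 - 44*a + 48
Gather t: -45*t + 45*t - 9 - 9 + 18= 0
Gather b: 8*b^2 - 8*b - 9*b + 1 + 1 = 8*b^2 - 17*b + 2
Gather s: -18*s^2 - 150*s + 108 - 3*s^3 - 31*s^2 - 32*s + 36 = -3*s^3 - 49*s^2 - 182*s + 144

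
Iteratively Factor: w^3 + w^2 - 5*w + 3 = (w - 1)*(w^2 + 2*w - 3) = (w - 1)^2*(w + 3)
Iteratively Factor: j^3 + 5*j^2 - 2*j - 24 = (j + 3)*(j^2 + 2*j - 8) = (j + 3)*(j + 4)*(j - 2)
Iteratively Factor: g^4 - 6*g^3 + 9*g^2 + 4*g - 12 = (g - 2)*(g^3 - 4*g^2 + g + 6) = (g - 3)*(g - 2)*(g^2 - g - 2) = (g - 3)*(g - 2)*(g + 1)*(g - 2)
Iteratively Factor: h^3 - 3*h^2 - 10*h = (h)*(h^2 - 3*h - 10) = h*(h + 2)*(h - 5)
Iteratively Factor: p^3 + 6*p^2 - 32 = (p + 4)*(p^2 + 2*p - 8) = (p + 4)^2*(p - 2)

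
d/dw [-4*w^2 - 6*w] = -8*w - 6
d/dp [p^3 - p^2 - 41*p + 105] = 3*p^2 - 2*p - 41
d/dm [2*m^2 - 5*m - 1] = 4*m - 5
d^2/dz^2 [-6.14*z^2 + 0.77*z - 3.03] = -12.2800000000000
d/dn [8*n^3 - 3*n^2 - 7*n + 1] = 24*n^2 - 6*n - 7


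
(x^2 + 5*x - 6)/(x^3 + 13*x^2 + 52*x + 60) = (x - 1)/(x^2 + 7*x + 10)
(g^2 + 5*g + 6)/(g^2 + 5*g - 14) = (g^2 + 5*g + 6)/(g^2 + 5*g - 14)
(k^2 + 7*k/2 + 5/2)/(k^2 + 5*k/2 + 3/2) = (2*k + 5)/(2*k + 3)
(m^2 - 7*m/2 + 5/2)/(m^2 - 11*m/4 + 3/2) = 2*(2*m^2 - 7*m + 5)/(4*m^2 - 11*m + 6)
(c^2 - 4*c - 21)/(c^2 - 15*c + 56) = (c + 3)/(c - 8)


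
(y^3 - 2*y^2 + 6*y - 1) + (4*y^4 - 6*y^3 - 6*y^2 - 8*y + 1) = 4*y^4 - 5*y^3 - 8*y^2 - 2*y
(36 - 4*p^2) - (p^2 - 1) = 37 - 5*p^2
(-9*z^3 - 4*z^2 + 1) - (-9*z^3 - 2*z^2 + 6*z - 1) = -2*z^2 - 6*z + 2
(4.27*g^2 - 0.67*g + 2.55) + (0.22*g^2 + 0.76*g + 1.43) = 4.49*g^2 + 0.09*g + 3.98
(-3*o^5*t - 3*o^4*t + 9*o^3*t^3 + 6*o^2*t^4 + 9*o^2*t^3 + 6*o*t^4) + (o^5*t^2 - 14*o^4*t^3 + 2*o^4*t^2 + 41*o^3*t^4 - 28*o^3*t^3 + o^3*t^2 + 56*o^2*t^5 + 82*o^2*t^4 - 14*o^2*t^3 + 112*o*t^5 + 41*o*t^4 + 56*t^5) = o^5*t^2 - 3*o^5*t - 14*o^4*t^3 + 2*o^4*t^2 - 3*o^4*t + 41*o^3*t^4 - 19*o^3*t^3 + o^3*t^2 + 56*o^2*t^5 + 88*o^2*t^4 - 5*o^2*t^3 + 112*o*t^5 + 47*o*t^4 + 56*t^5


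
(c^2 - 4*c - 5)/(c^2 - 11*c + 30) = (c + 1)/(c - 6)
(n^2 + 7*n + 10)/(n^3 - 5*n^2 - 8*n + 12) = (n + 5)/(n^2 - 7*n + 6)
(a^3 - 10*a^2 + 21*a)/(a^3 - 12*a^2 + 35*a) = (a - 3)/(a - 5)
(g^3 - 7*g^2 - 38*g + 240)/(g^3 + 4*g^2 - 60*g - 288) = (g - 5)/(g + 6)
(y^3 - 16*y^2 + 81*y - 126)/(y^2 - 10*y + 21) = y - 6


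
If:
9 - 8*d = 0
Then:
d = 9/8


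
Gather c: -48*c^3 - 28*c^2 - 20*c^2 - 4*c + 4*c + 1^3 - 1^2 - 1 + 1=-48*c^3 - 48*c^2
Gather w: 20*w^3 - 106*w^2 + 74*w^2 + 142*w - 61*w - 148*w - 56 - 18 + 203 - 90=20*w^3 - 32*w^2 - 67*w + 39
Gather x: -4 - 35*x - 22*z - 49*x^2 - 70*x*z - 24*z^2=-49*x^2 + x*(-70*z - 35) - 24*z^2 - 22*z - 4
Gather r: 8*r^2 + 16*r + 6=8*r^2 + 16*r + 6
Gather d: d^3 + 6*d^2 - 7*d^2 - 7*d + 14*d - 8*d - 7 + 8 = d^3 - d^2 - d + 1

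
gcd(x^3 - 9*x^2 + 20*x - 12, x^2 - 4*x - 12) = x - 6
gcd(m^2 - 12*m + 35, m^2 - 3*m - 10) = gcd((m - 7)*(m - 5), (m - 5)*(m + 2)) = m - 5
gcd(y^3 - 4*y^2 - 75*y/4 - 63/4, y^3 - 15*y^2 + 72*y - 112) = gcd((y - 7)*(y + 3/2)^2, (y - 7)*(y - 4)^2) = y - 7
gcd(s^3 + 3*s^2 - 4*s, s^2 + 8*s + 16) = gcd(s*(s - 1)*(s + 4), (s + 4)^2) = s + 4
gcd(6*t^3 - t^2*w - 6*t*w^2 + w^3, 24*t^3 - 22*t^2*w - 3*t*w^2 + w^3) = 6*t^2 - 7*t*w + w^2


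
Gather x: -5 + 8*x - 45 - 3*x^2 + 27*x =-3*x^2 + 35*x - 50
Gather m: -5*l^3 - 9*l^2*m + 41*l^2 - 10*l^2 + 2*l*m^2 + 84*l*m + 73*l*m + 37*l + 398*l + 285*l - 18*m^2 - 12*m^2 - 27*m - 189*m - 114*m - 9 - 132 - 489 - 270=-5*l^3 + 31*l^2 + 720*l + m^2*(2*l - 30) + m*(-9*l^2 + 157*l - 330) - 900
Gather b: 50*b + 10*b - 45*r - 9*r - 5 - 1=60*b - 54*r - 6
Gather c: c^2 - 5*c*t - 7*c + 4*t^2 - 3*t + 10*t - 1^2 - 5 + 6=c^2 + c*(-5*t - 7) + 4*t^2 + 7*t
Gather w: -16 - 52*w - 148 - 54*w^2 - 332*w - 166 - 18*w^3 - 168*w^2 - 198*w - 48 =-18*w^3 - 222*w^2 - 582*w - 378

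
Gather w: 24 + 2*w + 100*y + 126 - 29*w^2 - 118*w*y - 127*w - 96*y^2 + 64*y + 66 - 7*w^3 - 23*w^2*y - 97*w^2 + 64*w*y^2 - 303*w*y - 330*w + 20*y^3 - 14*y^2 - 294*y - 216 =-7*w^3 + w^2*(-23*y - 126) + w*(64*y^2 - 421*y - 455) + 20*y^3 - 110*y^2 - 130*y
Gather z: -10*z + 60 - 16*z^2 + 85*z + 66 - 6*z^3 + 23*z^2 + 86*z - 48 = -6*z^3 + 7*z^2 + 161*z + 78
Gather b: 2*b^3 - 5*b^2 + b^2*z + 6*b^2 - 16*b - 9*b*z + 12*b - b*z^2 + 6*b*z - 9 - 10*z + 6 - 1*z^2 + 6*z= 2*b^3 + b^2*(z + 1) + b*(-z^2 - 3*z - 4) - z^2 - 4*z - 3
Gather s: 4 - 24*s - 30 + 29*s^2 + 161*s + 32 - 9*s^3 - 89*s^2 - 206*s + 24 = -9*s^3 - 60*s^2 - 69*s + 30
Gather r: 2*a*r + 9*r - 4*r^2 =-4*r^2 + r*(2*a + 9)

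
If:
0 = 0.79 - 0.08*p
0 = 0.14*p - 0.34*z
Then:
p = 9.88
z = 4.07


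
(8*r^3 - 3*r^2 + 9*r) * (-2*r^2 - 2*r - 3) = -16*r^5 - 10*r^4 - 36*r^3 - 9*r^2 - 27*r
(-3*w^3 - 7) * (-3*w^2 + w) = 9*w^5 - 3*w^4 + 21*w^2 - 7*w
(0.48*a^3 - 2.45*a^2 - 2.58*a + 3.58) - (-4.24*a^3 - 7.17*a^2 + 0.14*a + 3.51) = 4.72*a^3 + 4.72*a^2 - 2.72*a + 0.0700000000000003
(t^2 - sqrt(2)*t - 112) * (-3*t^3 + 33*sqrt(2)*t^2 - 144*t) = -3*t^5 + 36*sqrt(2)*t^4 + 126*t^3 - 3552*sqrt(2)*t^2 + 16128*t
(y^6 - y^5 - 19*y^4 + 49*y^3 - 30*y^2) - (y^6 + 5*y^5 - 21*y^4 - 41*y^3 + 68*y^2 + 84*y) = -6*y^5 + 2*y^4 + 90*y^3 - 98*y^2 - 84*y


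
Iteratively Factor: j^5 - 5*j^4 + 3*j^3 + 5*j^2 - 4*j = (j - 1)*(j^4 - 4*j^3 - j^2 + 4*j) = j*(j - 1)*(j^3 - 4*j^2 - j + 4) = j*(j - 1)^2*(j^2 - 3*j - 4) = j*(j - 4)*(j - 1)^2*(j + 1)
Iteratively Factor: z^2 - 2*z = (z - 2)*(z)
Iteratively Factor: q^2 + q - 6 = (q - 2)*(q + 3)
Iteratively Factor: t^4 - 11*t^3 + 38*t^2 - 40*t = (t - 2)*(t^3 - 9*t^2 + 20*t) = (t - 5)*(t - 2)*(t^2 - 4*t) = (t - 5)*(t - 4)*(t - 2)*(t)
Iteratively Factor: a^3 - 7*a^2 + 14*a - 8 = (a - 2)*(a^2 - 5*a + 4) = (a - 4)*(a - 2)*(a - 1)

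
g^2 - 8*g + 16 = (g - 4)^2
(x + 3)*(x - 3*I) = x^2 + 3*x - 3*I*x - 9*I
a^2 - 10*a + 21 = (a - 7)*(a - 3)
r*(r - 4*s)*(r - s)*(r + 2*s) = r^4 - 3*r^3*s - 6*r^2*s^2 + 8*r*s^3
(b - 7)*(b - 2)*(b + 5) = b^3 - 4*b^2 - 31*b + 70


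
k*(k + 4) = k^2 + 4*k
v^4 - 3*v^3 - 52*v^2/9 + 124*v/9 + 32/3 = (v - 3)*(v - 8/3)*(v + 2/3)*(v + 2)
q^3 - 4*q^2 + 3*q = q*(q - 3)*(q - 1)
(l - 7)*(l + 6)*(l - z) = l^3 - l^2*z - l^2 + l*z - 42*l + 42*z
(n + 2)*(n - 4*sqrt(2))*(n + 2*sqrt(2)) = n^3 - 2*sqrt(2)*n^2 + 2*n^2 - 16*n - 4*sqrt(2)*n - 32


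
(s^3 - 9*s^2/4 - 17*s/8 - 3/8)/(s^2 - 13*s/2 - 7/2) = (4*s^2 - 11*s - 3)/(4*(s - 7))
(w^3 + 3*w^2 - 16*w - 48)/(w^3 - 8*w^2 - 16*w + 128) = (w + 3)/(w - 8)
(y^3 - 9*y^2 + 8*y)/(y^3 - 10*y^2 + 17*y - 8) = y/(y - 1)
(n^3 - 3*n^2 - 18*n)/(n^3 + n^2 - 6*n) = (n - 6)/(n - 2)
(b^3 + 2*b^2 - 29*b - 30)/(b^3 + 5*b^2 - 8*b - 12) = (b - 5)/(b - 2)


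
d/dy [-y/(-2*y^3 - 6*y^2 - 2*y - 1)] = (-4*y^3 - 6*y^2 + 1)/(4*y^6 + 24*y^5 + 44*y^4 + 28*y^3 + 16*y^2 + 4*y + 1)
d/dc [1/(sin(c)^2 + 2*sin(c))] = -2*(sin(c) + 1)*cos(c)/((sin(c) + 2)^2*sin(c)^2)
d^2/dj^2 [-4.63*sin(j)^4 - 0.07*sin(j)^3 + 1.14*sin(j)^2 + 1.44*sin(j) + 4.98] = 74.08*sin(j)^4 + 0.63*sin(j)^3 - 60.12*sin(j)^2 - 1.86*sin(j) + 2.28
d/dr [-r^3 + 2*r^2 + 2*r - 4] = -3*r^2 + 4*r + 2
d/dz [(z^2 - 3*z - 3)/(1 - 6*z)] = (-6*z^2 + 2*z - 21)/(36*z^2 - 12*z + 1)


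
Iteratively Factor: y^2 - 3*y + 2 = (y - 1)*(y - 2)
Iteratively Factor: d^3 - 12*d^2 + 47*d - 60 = (d - 5)*(d^2 - 7*d + 12) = (d - 5)*(d - 3)*(d - 4)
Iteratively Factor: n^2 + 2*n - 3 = (n + 3)*(n - 1)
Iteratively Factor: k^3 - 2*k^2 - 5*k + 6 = (k + 2)*(k^2 - 4*k + 3) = (k - 3)*(k + 2)*(k - 1)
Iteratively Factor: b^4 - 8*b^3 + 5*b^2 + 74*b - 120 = (b + 3)*(b^3 - 11*b^2 + 38*b - 40) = (b - 4)*(b + 3)*(b^2 - 7*b + 10) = (b - 5)*(b - 4)*(b + 3)*(b - 2)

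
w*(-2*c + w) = -2*c*w + w^2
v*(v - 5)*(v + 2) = v^3 - 3*v^2 - 10*v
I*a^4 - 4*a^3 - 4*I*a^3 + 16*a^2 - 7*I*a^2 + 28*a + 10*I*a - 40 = (a - 5)*(a + 2)*(a + 4*I)*(I*a - I)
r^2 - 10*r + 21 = (r - 7)*(r - 3)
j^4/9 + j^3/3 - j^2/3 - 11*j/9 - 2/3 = (j/3 + 1/3)*(j/3 + 1)*(j - 2)*(j + 1)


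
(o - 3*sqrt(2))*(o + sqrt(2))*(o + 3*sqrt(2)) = o^3 + sqrt(2)*o^2 - 18*o - 18*sqrt(2)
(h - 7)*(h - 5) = h^2 - 12*h + 35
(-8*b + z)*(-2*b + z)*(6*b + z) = 96*b^3 - 44*b^2*z - 4*b*z^2 + z^3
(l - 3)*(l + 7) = l^2 + 4*l - 21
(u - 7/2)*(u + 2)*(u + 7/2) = u^3 + 2*u^2 - 49*u/4 - 49/2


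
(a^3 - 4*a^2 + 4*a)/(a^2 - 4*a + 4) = a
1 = 1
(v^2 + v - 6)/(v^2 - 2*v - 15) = (v - 2)/(v - 5)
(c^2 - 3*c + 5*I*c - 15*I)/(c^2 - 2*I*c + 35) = (c - 3)/(c - 7*I)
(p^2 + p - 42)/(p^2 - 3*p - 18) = (p + 7)/(p + 3)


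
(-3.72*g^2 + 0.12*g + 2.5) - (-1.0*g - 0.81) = -3.72*g^2 + 1.12*g + 3.31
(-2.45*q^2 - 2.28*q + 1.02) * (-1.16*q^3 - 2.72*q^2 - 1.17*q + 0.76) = 2.842*q^5 + 9.3088*q^4 + 7.8849*q^3 - 1.9688*q^2 - 2.9262*q + 0.7752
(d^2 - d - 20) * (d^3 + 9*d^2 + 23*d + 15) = d^5 + 8*d^4 - 6*d^3 - 188*d^2 - 475*d - 300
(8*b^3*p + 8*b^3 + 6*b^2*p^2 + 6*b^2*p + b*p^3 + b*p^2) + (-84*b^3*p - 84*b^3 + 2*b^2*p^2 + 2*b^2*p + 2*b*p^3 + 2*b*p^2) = -76*b^3*p - 76*b^3 + 8*b^2*p^2 + 8*b^2*p + 3*b*p^3 + 3*b*p^2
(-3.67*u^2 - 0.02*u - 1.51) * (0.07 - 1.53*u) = 5.6151*u^3 - 0.2263*u^2 + 2.3089*u - 0.1057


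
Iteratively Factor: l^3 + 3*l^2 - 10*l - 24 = (l - 3)*(l^2 + 6*l + 8) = (l - 3)*(l + 2)*(l + 4)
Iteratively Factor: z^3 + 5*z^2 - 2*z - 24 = (z + 4)*(z^2 + z - 6) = (z + 3)*(z + 4)*(z - 2)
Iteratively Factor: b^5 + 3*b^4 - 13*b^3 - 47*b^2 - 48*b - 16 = (b + 1)*(b^4 + 2*b^3 - 15*b^2 - 32*b - 16) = (b + 1)^2*(b^3 + b^2 - 16*b - 16) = (b + 1)^2*(b + 4)*(b^2 - 3*b - 4) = (b + 1)^3*(b + 4)*(b - 4)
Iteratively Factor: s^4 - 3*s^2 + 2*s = (s - 1)*(s^3 + s^2 - 2*s) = (s - 1)^2*(s^2 + 2*s) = s*(s - 1)^2*(s + 2)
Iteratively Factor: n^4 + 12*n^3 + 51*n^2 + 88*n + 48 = (n + 3)*(n^3 + 9*n^2 + 24*n + 16) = (n + 3)*(n + 4)*(n^2 + 5*n + 4) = (n + 3)*(n + 4)^2*(n + 1)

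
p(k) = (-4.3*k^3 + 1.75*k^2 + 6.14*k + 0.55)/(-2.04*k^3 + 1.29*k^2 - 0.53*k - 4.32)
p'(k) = (-12.9*k^2 + 3.5*k + 6.14)/(-2.04*k^3 + 1.29*k^2 - 0.53*k - 4.32) + (6.12*k^2 - 2.58*k + 0.53)*(-4.3*k^3 + 1.75*k^2 + 6.14*k + 0.55)/(-2.04*k^3 + 1.29*k^2 - 0.53*k - 4.32)^2 = (-1.977*k^4 + 29.6092*k^3 + 50.2459*k^2 - 16.539*k - 26.2333)/(4.1616*k^6 - 5.2632*k^5 + 3.8265*k^4 + 16.2582*k^3 - 10.8647*k^2 + 4.5792*k + 18.6624)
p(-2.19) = 1.66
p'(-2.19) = -0.18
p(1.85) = 0.68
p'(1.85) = 1.47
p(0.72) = -0.89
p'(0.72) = -0.07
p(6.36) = 2.07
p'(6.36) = 0.03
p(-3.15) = 1.80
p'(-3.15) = -0.11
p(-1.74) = 1.58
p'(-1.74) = -0.15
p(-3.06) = 1.79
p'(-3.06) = -0.11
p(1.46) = 0.02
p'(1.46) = 1.85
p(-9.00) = 2.02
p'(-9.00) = -0.01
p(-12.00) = 2.05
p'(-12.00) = -0.01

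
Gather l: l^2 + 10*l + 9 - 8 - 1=l^2 + 10*l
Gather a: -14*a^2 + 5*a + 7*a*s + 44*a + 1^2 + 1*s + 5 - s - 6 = -14*a^2 + a*(7*s + 49)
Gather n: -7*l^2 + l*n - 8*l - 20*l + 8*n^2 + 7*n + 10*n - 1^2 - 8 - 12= -7*l^2 - 28*l + 8*n^2 + n*(l + 17) - 21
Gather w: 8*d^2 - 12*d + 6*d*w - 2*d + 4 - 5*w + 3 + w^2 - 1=8*d^2 - 14*d + w^2 + w*(6*d - 5) + 6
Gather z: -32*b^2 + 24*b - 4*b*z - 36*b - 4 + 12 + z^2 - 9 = -32*b^2 - 4*b*z - 12*b + z^2 - 1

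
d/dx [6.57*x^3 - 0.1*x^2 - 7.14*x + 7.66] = 19.71*x^2 - 0.2*x - 7.14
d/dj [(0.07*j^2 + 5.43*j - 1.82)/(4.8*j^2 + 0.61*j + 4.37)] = (-26.0213*j^2 + 18.0838*j + 24.8393)/(23.04*j^4 + 5.856*j^3 + 42.3241*j^2 + 5.3314*j + 19.0969)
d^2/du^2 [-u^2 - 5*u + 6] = -2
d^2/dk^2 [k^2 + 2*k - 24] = 2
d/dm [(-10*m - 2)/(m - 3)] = 32/(m - 3)^2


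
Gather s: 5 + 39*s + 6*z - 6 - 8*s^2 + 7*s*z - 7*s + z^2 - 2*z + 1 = -8*s^2 + s*(7*z + 32) + z^2 + 4*z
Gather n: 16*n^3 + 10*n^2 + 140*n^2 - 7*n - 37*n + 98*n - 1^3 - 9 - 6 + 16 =16*n^3 + 150*n^2 + 54*n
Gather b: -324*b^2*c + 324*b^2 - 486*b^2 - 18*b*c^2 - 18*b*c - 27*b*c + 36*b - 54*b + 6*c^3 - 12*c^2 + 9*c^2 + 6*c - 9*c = b^2*(-324*c - 162) + b*(-18*c^2 - 45*c - 18) + 6*c^3 - 3*c^2 - 3*c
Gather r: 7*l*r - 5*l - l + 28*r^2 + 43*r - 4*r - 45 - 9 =-6*l + 28*r^2 + r*(7*l + 39) - 54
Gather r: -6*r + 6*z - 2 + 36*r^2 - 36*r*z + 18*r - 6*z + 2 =36*r^2 + r*(12 - 36*z)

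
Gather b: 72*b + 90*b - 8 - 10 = 162*b - 18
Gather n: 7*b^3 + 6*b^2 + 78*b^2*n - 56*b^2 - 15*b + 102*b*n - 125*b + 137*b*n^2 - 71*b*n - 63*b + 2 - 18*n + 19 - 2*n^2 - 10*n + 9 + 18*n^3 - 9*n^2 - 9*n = 7*b^3 - 50*b^2 - 203*b + 18*n^3 + n^2*(137*b - 11) + n*(78*b^2 + 31*b - 37) + 30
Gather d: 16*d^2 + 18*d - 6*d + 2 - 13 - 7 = 16*d^2 + 12*d - 18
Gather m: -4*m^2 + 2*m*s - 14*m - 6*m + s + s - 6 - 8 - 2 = -4*m^2 + m*(2*s - 20) + 2*s - 16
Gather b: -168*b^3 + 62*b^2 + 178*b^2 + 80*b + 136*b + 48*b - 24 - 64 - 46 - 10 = -168*b^3 + 240*b^2 + 264*b - 144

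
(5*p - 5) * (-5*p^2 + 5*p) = -25*p^3 + 50*p^2 - 25*p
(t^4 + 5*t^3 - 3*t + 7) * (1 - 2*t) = -2*t^5 - 9*t^4 + 5*t^3 + 6*t^2 - 17*t + 7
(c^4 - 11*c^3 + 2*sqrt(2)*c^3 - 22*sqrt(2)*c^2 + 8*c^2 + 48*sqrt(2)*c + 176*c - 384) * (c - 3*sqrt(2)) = c^5 - 11*c^4 - sqrt(2)*c^4 - 4*c^3 + 11*sqrt(2)*c^3 + 24*sqrt(2)*c^2 + 308*c^2 - 528*sqrt(2)*c - 672*c + 1152*sqrt(2)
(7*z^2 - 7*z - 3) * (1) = 7*z^2 - 7*z - 3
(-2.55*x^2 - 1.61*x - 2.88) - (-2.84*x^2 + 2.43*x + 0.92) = 0.29*x^2 - 4.04*x - 3.8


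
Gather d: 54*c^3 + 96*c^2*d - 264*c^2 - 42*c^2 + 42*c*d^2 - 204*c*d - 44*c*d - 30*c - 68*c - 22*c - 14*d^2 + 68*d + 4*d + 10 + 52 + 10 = 54*c^3 - 306*c^2 - 120*c + d^2*(42*c - 14) + d*(96*c^2 - 248*c + 72) + 72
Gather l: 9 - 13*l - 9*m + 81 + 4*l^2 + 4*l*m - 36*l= 4*l^2 + l*(4*m - 49) - 9*m + 90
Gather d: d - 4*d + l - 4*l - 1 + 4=-3*d - 3*l + 3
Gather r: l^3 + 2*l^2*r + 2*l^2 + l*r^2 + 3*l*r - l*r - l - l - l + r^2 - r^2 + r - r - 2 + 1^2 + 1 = l^3 + 2*l^2 + l*r^2 - 3*l + r*(2*l^2 + 2*l)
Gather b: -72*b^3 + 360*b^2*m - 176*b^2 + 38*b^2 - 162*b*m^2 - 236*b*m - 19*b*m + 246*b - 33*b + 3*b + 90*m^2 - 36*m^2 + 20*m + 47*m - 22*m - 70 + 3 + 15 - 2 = -72*b^3 + b^2*(360*m - 138) + b*(-162*m^2 - 255*m + 216) + 54*m^2 + 45*m - 54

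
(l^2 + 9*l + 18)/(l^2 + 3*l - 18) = (l + 3)/(l - 3)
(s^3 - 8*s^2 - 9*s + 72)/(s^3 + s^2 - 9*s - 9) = (s - 8)/(s + 1)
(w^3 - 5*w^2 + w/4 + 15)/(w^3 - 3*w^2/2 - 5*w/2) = (w^2 - 5*w/2 - 6)/(w*(w + 1))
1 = 1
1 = 1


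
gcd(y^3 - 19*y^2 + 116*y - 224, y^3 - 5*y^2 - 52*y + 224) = y^2 - 12*y + 32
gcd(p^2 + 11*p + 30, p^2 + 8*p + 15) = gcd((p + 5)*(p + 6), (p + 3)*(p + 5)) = p + 5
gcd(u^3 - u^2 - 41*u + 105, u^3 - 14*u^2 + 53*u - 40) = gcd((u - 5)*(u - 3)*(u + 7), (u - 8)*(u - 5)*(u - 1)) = u - 5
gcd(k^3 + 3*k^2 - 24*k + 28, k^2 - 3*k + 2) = k - 2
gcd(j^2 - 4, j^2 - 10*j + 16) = j - 2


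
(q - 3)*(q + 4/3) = q^2 - 5*q/3 - 4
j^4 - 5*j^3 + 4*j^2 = j^2*(j - 4)*(j - 1)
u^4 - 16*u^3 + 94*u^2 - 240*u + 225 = (u - 5)^2*(u - 3)^2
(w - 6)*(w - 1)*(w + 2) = w^3 - 5*w^2 - 8*w + 12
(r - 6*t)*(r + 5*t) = r^2 - r*t - 30*t^2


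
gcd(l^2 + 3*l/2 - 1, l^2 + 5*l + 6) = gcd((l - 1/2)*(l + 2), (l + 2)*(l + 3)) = l + 2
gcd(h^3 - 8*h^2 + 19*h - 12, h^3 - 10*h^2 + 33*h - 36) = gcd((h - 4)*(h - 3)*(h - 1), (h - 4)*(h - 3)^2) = h^2 - 7*h + 12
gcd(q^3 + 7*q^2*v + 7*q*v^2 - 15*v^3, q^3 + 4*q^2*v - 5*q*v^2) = q^2 + 4*q*v - 5*v^2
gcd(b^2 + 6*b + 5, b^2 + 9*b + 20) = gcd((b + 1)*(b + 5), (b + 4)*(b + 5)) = b + 5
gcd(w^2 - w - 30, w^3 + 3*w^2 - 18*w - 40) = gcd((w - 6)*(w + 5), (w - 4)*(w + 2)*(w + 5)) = w + 5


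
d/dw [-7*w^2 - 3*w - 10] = -14*w - 3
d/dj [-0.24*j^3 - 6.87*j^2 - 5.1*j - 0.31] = -0.72*j^2 - 13.74*j - 5.1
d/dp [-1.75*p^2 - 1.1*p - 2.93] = -3.5*p - 1.1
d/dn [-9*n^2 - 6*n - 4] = -18*n - 6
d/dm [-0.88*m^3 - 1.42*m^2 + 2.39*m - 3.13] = -2.64*m^2 - 2.84*m + 2.39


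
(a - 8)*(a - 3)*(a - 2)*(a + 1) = a^4 - 12*a^3 + 33*a^2 - 2*a - 48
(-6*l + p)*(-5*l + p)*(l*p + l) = 30*l^3*p + 30*l^3 - 11*l^2*p^2 - 11*l^2*p + l*p^3 + l*p^2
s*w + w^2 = w*(s + w)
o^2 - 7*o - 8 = (o - 8)*(o + 1)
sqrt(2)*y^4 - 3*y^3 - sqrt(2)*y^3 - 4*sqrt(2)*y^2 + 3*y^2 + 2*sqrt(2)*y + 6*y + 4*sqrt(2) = (y - 2)*(y - 2*sqrt(2))*(y + sqrt(2)/2)*(sqrt(2)*y + sqrt(2))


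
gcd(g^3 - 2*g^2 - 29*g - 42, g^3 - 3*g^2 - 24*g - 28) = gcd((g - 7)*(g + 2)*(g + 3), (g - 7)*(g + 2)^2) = g^2 - 5*g - 14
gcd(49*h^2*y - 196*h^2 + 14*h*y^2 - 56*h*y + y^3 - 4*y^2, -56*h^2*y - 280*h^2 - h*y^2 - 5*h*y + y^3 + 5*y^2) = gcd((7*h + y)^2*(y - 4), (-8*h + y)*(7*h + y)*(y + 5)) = 7*h + y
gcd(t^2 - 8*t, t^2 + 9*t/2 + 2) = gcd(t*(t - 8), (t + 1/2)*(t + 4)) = 1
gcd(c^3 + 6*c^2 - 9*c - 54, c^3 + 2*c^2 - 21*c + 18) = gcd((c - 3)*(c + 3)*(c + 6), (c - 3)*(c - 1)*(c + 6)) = c^2 + 3*c - 18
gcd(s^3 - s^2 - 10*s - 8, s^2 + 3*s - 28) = s - 4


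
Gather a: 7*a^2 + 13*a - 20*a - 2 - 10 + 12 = 7*a^2 - 7*a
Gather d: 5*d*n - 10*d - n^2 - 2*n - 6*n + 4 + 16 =d*(5*n - 10) - n^2 - 8*n + 20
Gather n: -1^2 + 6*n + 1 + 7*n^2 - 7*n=7*n^2 - n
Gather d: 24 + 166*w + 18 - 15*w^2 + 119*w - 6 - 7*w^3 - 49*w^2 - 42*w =-7*w^3 - 64*w^2 + 243*w + 36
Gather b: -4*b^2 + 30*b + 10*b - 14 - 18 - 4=-4*b^2 + 40*b - 36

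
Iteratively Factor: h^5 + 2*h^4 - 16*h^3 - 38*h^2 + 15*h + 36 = (h + 1)*(h^4 + h^3 - 17*h^2 - 21*h + 36) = (h + 1)*(h + 3)*(h^3 - 2*h^2 - 11*h + 12) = (h + 1)*(h + 3)^2*(h^2 - 5*h + 4) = (h - 4)*(h + 1)*(h + 3)^2*(h - 1)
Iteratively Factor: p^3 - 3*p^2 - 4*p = (p)*(p^2 - 3*p - 4) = p*(p + 1)*(p - 4)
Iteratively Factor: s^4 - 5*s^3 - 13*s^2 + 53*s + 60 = (s + 3)*(s^3 - 8*s^2 + 11*s + 20) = (s - 5)*(s + 3)*(s^2 - 3*s - 4) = (s - 5)*(s - 4)*(s + 3)*(s + 1)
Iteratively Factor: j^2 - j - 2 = (j + 1)*(j - 2)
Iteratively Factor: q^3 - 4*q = (q + 2)*(q^2 - 2*q) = (q - 2)*(q + 2)*(q)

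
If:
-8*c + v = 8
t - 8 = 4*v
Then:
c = v/8 - 1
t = 4*v + 8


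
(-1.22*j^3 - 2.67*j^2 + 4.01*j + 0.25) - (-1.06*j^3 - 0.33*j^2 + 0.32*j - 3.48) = -0.16*j^3 - 2.34*j^2 + 3.69*j + 3.73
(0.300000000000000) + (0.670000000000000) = 0.970000000000000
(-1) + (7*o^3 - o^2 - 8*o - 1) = 7*o^3 - o^2 - 8*o - 2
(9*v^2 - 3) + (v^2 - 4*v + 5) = 10*v^2 - 4*v + 2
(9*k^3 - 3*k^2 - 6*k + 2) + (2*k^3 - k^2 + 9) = 11*k^3 - 4*k^2 - 6*k + 11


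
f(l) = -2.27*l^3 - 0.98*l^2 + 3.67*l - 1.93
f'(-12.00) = -953.45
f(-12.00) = 3735.47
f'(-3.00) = -51.74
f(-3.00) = 39.53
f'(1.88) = -24.08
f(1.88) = -13.58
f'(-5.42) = -185.76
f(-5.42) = 310.82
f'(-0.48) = 3.04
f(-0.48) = -3.67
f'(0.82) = -2.52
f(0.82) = -0.83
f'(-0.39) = 3.40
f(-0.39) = -3.38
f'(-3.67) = -80.86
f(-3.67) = 83.61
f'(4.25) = -127.67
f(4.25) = -178.29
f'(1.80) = -21.92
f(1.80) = -11.74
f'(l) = -6.81*l^2 - 1.96*l + 3.67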